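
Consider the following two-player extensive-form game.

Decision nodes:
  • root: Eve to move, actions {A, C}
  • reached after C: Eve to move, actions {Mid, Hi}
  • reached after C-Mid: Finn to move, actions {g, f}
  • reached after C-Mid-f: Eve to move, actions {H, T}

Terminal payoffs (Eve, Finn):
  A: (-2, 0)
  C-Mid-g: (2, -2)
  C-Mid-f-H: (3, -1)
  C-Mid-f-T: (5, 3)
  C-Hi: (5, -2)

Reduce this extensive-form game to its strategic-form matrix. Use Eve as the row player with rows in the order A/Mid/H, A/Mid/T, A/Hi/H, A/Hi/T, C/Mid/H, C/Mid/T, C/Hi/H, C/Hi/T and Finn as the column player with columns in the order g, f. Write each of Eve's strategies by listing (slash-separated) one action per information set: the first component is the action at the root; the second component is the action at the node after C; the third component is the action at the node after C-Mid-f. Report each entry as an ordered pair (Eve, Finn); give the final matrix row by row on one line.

Row A/Mid/H: g→(-2,0), f→(-2,0)
Row A/Mid/T: g→(-2,0), f→(-2,0)
Row A/Hi/H: g→(-2,0), f→(-2,0)
Row A/Hi/T: g→(-2,0), f→(-2,0)
Row C/Mid/H: g→(2,-2), f→(3,-1)
Row C/Mid/T: g→(2,-2), f→(5,3)
Row C/Hi/H: g→(5,-2), f→(5,-2)
Row C/Hi/T: g→(5,-2), f→(5,-2)

A/Mid/H: (-2,0) (-2,0) | A/Mid/T: (-2,0) (-2,0) | A/Hi/H: (-2,0) (-2,0) | A/Hi/T: (-2,0) (-2,0) | C/Mid/H: (2,-2) (3,-1) | C/Mid/T: (2,-2) (5,3) | C/Hi/H: (5,-2) (5,-2) | C/Hi/T: (5,-2) (5,-2)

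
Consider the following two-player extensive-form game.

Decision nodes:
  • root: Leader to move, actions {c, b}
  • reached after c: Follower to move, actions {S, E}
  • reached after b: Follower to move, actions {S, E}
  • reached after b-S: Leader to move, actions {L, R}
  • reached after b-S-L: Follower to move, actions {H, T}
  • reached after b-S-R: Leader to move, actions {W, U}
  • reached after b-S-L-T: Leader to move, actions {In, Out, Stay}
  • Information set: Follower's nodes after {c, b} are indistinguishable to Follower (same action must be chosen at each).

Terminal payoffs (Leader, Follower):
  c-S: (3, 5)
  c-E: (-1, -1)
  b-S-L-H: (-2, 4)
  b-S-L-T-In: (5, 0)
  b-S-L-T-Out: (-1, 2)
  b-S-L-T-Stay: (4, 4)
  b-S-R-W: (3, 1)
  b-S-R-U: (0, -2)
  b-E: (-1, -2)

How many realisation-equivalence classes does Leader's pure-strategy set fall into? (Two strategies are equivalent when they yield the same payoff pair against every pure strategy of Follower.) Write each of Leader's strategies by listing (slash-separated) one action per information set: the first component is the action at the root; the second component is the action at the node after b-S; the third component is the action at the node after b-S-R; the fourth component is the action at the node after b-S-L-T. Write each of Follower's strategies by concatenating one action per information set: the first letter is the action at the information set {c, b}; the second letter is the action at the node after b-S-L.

6

Leader has 24 pure strategies: c/L/W/In, c/L/W/Out, c/L/W/Stay, c/L/U/In, c/L/U/Out, c/L/U/Stay, c/R/W/In, c/R/W/Out, c/R/W/Stay, c/R/U/In, c/R/U/Out, c/R/U/Stay, b/L/W/In, b/L/W/Out, b/L/W/Stay, b/L/U/In, b/L/U/Out, b/L/U/Stay, b/R/W/In, b/R/W/Out, b/R/W/Stay, b/R/U/In, b/R/U/Out, b/R/U/Stay. Columns: SH, ST, EH, ET.
{c/L/W/In, c/L/W/Out, c/L/W/Stay, c/L/U/In, c/L/U/Out, c/L/U/Stay, c/R/W/In, c/R/W/Out, c/R/W/Stay, c/R/U/In, c/R/U/Out, c/R/U/Stay} → row (3,5) (3,5) (-1,-1) (-1,-1)
{b/L/W/In, b/L/U/In} → row (-2,4) (5,0) (-1,-2) (-1,-2)
{b/L/W/Out, b/L/U/Out} → row (-2,4) (-1,2) (-1,-2) (-1,-2)
{b/L/W/Stay, b/L/U/Stay} → row (-2,4) (4,4) (-1,-2) (-1,-2)
{b/R/W/In, b/R/W/Out, b/R/W/Stay} → row (3,1) (3,1) (-1,-2) (-1,-2)
{b/R/U/In, b/R/U/Out, b/R/U/Stay} → row (0,-2) (0,-2) (-1,-2) (-1,-2)
That's 6 distinct rows out of 24 strategies.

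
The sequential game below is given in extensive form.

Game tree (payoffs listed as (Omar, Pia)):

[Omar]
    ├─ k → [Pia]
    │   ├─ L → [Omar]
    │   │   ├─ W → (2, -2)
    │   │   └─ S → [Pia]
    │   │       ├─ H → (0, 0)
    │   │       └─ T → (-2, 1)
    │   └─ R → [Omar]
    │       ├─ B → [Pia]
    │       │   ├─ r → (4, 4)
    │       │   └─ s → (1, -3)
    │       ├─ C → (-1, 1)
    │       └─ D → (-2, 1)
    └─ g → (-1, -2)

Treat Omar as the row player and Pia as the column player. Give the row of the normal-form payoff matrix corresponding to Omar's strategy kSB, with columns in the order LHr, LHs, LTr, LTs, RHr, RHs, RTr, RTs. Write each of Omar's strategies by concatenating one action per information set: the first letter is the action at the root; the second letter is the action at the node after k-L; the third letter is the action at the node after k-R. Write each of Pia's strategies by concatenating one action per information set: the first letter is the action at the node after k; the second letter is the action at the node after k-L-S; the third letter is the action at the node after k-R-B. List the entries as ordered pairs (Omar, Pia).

(0,0) (0,0) (-2,1) (-2,1) (4,4) (1,-3) (4,4) (1,-3)

vs LHr: Omar plays k → Pia plays L at [k] → Omar plays S at [k-L] → Pia plays H at [k-L-S] → (0, 0)
vs LHs: Omar plays k → Pia plays L at [k] → Omar plays S at [k-L] → Pia plays H at [k-L-S] → (0, 0)
vs LTr: Omar plays k → Pia plays L at [k] → Omar plays S at [k-L] → Pia plays T at [k-L-S] → (-2, 1)
vs LTs: Omar plays k → Pia plays L at [k] → Omar plays S at [k-L] → Pia plays T at [k-L-S] → (-2, 1)
vs RHr: Omar plays k → Pia plays R at [k] → Omar plays B at [k-R] → Pia plays r at [k-R-B] → (4, 4)
vs RHs: Omar plays k → Pia plays R at [k] → Omar plays B at [k-R] → Pia plays s at [k-R-B] → (1, -3)
vs RTr: Omar plays k → Pia plays R at [k] → Omar plays B at [k-R] → Pia plays r at [k-R-B] → (4, 4)
vs RTs: Omar plays k → Pia plays R at [k] → Omar plays B at [k-R] → Pia plays s at [k-R-B] → (1, -3)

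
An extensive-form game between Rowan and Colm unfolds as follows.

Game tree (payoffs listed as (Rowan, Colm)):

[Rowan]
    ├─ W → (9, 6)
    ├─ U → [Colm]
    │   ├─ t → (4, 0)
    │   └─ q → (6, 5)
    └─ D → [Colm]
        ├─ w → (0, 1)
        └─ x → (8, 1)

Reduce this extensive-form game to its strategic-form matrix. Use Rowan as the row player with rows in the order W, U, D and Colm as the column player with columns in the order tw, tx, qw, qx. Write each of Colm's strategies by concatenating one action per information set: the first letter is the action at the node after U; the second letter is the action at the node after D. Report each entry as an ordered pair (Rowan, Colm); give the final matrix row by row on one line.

Row W: tw→(9,6), tx→(9,6), qw→(9,6), qx→(9,6)
Row U: tw→(4,0), tx→(4,0), qw→(6,5), qx→(6,5)
Row D: tw→(0,1), tx→(8,1), qw→(0,1), qx→(8,1)

W: (9,6) (9,6) (9,6) (9,6) | U: (4,0) (4,0) (6,5) (6,5) | D: (0,1) (8,1) (0,1) (8,1)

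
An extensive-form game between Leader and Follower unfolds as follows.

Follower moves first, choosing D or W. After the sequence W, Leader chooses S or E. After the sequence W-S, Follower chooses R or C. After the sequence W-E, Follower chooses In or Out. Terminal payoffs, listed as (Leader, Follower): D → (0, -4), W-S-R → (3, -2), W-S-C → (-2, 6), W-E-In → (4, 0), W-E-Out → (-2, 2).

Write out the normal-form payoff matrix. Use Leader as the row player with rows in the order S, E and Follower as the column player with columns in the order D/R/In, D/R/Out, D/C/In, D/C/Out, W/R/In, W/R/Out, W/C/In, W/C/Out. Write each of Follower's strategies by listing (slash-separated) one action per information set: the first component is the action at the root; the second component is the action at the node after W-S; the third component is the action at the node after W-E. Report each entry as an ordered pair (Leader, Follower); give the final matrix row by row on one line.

S: (0,-4) (0,-4) (0,-4) (0,-4) (3,-2) (3,-2) (-2,6) (-2,6) | E: (0,-4) (0,-4) (0,-4) (0,-4) (4,0) (-2,2) (4,0) (-2,2)

       D/R/In  D/R/Out   D/C/In  D/C/Out   W/R/In  W/R/Out   W/C/In  W/C/Out
   S   (0,-4)   (0,-4)   (0,-4)   (0,-4)   (3,-2)   (3,-2)   (-2,6)   (-2,6)
   E   (0,-4)   (0,-4)   (0,-4)   (0,-4)    (4,0)   (-2,2)    (4,0)   (-2,2)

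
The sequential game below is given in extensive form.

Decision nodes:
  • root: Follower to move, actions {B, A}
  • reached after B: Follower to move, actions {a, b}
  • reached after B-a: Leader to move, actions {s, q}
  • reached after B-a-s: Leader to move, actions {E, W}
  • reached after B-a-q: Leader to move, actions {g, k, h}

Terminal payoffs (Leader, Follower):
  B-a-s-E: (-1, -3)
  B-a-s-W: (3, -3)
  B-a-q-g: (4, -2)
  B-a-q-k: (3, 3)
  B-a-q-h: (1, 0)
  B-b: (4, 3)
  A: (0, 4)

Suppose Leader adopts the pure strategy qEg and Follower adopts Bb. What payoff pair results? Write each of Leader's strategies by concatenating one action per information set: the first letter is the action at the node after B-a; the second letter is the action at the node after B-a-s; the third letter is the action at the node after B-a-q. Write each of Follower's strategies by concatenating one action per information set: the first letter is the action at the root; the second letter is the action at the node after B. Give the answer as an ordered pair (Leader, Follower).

Trace the play path from the root:
  Follower plays B
  Follower plays b at [B]
→ terminal payoff (4, 3).
(Leader's choice at the node after B-a is never reached on this path, so it doesn't affect the outcome.)

(4, 3)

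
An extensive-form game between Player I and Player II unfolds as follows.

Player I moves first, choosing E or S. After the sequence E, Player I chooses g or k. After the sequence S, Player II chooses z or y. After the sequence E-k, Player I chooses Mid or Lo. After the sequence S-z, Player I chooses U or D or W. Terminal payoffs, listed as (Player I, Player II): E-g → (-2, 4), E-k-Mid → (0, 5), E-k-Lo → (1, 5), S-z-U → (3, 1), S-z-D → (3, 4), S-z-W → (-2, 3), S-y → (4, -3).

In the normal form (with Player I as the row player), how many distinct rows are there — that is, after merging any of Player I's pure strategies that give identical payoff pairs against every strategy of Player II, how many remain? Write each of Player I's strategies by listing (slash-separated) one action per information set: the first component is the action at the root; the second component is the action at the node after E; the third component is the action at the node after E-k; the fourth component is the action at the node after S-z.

6

Player I has 24 pure strategies: E/g/Mid/U, E/g/Mid/D, E/g/Mid/W, E/g/Lo/U, E/g/Lo/D, E/g/Lo/W, E/k/Mid/U, E/k/Mid/D, E/k/Mid/W, E/k/Lo/U, E/k/Lo/D, E/k/Lo/W, S/g/Mid/U, S/g/Mid/D, S/g/Mid/W, S/g/Lo/U, S/g/Lo/D, S/g/Lo/W, S/k/Mid/U, S/k/Mid/D, S/k/Mid/W, S/k/Lo/U, S/k/Lo/D, S/k/Lo/W. Columns: z, y.
{E/g/Mid/U, E/g/Mid/D, E/g/Mid/W, E/g/Lo/U, E/g/Lo/D, E/g/Lo/W} → row (-2,4) (-2,4)
{E/k/Mid/U, E/k/Mid/D, E/k/Mid/W} → row (0,5) (0,5)
{E/k/Lo/U, E/k/Lo/D, E/k/Lo/W} → row (1,5) (1,5)
{S/g/Mid/U, S/g/Lo/U, S/k/Mid/U, S/k/Lo/U} → row (3,1) (4,-3)
{S/g/Mid/D, S/g/Lo/D, S/k/Mid/D, S/k/Lo/D} → row (3,4) (4,-3)
{S/g/Mid/W, S/g/Lo/W, S/k/Mid/W, S/k/Lo/W} → row (-2,3) (4,-3)
That's 6 distinct rows out of 24 strategies.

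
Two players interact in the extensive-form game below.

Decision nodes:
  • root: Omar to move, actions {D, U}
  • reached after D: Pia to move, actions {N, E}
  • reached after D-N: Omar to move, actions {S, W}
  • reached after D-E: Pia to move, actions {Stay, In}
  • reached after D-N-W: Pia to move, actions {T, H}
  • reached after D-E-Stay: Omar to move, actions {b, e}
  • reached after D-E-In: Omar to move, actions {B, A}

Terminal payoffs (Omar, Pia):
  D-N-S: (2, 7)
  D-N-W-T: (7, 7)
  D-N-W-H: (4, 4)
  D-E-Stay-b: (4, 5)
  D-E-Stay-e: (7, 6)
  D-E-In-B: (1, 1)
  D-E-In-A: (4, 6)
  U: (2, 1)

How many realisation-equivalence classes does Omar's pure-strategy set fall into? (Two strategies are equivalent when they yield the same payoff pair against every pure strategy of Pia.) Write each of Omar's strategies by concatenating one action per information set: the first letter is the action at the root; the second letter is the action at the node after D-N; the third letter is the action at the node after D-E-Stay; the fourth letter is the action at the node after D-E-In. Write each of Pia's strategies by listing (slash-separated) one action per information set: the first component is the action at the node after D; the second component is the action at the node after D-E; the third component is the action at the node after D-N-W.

9

Omar has 16 pure strategies: DSbB, DSbA, DSeB, DSeA, DWbB, DWbA, DWeB, DWeA, USbB, USbA, USeB, USeA, UWbB, UWbA, UWeB, UWeA. Columns: N/Stay/T, N/Stay/H, N/In/T, N/In/H, E/Stay/T, E/Stay/H, E/In/T, E/In/H.
{DSbB} → row (2,7) (2,7) (2,7) (2,7) (4,5) (4,5) (1,1) (1,1)
{DSbA} → row (2,7) (2,7) (2,7) (2,7) (4,5) (4,5) (4,6) (4,6)
{DSeB} → row (2,7) (2,7) (2,7) (2,7) (7,6) (7,6) (1,1) (1,1)
{DSeA} → row (2,7) (2,7) (2,7) (2,7) (7,6) (7,6) (4,6) (4,6)
{DWbB} → row (7,7) (4,4) (7,7) (4,4) (4,5) (4,5) (1,1) (1,1)
{DWbA} → row (7,7) (4,4) (7,7) (4,4) (4,5) (4,5) (4,6) (4,6)
{DWeB} → row (7,7) (4,4) (7,7) (4,4) (7,6) (7,6) (1,1) (1,1)
{DWeA} → row (7,7) (4,4) (7,7) (4,4) (7,6) (7,6) (4,6) (4,6)
{USbB, USbA, USeB, USeA, UWbB, UWbA, UWeB, UWeA} → row (2,1) (2,1) (2,1) (2,1) (2,1) (2,1) (2,1) (2,1)
That's 9 distinct rows out of 16 strategies.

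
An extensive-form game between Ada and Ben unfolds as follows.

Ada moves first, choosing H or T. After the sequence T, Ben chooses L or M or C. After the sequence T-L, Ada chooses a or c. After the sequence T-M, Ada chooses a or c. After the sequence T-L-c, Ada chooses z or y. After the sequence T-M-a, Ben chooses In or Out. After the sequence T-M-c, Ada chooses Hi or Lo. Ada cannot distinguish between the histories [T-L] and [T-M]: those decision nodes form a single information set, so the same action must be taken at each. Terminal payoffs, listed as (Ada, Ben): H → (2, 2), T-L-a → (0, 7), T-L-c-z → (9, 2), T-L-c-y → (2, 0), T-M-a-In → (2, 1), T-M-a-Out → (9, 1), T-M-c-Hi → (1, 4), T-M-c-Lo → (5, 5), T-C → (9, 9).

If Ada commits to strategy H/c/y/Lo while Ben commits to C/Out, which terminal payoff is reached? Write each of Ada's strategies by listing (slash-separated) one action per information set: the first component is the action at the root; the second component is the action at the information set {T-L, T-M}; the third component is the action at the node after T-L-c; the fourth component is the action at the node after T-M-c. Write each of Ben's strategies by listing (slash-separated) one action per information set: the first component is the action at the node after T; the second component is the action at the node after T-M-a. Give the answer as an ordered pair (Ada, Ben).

(2, 2)

Trace the play path from the root:
  Ada plays H
→ terminal payoff (2, 2).
(Ada's choice at the information set {T-L, T-M} is never reached on this path, so it doesn't affect the outcome.)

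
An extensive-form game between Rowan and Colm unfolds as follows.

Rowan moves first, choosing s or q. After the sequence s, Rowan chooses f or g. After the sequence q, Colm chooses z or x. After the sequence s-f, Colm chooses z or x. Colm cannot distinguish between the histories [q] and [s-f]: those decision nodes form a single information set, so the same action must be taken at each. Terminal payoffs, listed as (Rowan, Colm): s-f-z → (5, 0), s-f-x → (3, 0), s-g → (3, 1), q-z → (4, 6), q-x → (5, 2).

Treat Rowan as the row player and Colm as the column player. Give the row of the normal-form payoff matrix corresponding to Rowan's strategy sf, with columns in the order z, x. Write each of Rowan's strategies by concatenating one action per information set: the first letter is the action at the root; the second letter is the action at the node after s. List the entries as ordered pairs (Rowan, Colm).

(5,0) (3,0)

vs z: Rowan plays s → Rowan plays f at [s] → Colm plays z at [s-f] → (5, 0)
vs x: Rowan plays s → Rowan plays f at [s] → Colm plays x at [s-f] → (3, 0)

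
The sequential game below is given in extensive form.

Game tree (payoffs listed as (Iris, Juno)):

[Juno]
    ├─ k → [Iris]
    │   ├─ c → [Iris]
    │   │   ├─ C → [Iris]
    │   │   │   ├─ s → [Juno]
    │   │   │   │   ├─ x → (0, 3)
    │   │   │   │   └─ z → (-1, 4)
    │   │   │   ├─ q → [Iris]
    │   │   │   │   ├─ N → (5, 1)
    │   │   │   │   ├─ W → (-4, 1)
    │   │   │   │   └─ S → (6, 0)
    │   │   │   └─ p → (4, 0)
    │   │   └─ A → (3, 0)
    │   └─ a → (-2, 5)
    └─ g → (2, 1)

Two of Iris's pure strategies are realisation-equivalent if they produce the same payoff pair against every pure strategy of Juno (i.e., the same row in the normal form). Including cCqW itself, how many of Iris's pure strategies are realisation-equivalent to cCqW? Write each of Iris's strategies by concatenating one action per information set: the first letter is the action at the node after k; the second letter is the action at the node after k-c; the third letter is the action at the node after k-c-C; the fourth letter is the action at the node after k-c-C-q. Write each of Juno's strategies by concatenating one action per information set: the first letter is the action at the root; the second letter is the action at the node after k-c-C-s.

Row for cCqW (columns kx, kz, gx, gz): (-4,1) (-4,1) (2,1) (2,1).
Every one of Iris's information sets is on the play path for some reply by Juno when Iris follows cCqW.
Changing the action at any of them therefore changes at least one column, so only cCqW itself gives this row.

1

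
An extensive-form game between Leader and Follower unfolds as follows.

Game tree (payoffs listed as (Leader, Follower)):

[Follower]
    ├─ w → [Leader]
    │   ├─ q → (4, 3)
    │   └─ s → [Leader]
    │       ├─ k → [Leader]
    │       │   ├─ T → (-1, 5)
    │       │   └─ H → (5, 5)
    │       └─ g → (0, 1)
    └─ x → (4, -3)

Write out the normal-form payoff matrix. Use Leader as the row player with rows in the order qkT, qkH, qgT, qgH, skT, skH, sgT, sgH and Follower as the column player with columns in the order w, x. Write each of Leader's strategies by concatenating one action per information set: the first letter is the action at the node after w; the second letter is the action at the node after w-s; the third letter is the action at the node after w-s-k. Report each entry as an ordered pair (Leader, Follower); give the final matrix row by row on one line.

Row qkT: w→(4,3), x→(4,-3)
Row qkH: w→(4,3), x→(4,-3)
Row qgT: w→(4,3), x→(4,-3)
Row qgH: w→(4,3), x→(4,-3)
Row skT: w→(-1,5), x→(4,-3)
Row skH: w→(5,5), x→(4,-3)
Row sgT: w→(0,1), x→(4,-3)
Row sgH: w→(0,1), x→(4,-3)

qkT: (4,3) (4,-3) | qkH: (4,3) (4,-3) | qgT: (4,3) (4,-3) | qgH: (4,3) (4,-3) | skT: (-1,5) (4,-3) | skH: (5,5) (4,-3) | sgT: (0,1) (4,-3) | sgH: (0,1) (4,-3)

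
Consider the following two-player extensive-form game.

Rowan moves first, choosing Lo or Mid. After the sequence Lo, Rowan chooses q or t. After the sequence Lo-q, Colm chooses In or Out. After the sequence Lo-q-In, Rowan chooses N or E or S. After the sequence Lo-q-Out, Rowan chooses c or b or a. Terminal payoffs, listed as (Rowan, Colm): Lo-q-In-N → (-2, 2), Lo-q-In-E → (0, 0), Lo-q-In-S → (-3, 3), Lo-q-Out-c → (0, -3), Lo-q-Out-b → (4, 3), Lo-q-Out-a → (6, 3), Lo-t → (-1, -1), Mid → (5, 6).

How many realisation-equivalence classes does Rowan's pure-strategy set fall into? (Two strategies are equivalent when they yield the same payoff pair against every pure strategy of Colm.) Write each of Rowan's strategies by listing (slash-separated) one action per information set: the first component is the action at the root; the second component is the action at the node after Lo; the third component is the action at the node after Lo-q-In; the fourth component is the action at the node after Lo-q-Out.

Rowan has 36 pure strategies: Lo/q/N/c, Lo/q/N/b, Lo/q/N/a, Lo/q/E/c, Lo/q/E/b, Lo/q/E/a, Lo/q/S/c, Lo/q/S/b, Lo/q/S/a, Lo/t/N/c, Lo/t/N/b, Lo/t/N/a, Lo/t/E/c, Lo/t/E/b, Lo/t/E/a, Lo/t/S/c, Lo/t/S/b, Lo/t/S/a, Mid/q/N/c, Mid/q/N/b, Mid/q/N/a, Mid/q/E/c, Mid/q/E/b, Mid/q/E/a, Mid/q/S/c, Mid/q/S/b, Mid/q/S/a, Mid/t/N/c, Mid/t/N/b, Mid/t/N/a, Mid/t/E/c, Mid/t/E/b, Mid/t/E/a, Mid/t/S/c, Mid/t/S/b, Mid/t/S/a. Columns: In, Out.
{Lo/q/N/c} → row (-2,2) (0,-3)
{Lo/q/N/b} → row (-2,2) (4,3)
{Lo/q/N/a} → row (-2,2) (6,3)
{Lo/q/E/c} → row (0,0) (0,-3)
{Lo/q/E/b} → row (0,0) (4,3)
{Lo/q/E/a} → row (0,0) (6,3)
{Lo/q/S/c} → row (-3,3) (0,-3)
{Lo/q/S/b} → row (-3,3) (4,3)
{Lo/q/S/a} → row (-3,3) (6,3)
{Lo/t/N/c, Lo/t/N/b, Lo/t/N/a, Lo/t/E/c, Lo/t/E/b, Lo/t/E/a, Lo/t/S/c, Lo/t/S/b, Lo/t/S/a} → row (-1,-1) (-1,-1)
{Mid/q/N/c, Mid/q/N/b, Mid/q/N/a, Mid/q/E/c, Mid/q/E/b, Mid/q/E/a, Mid/q/S/c, Mid/q/S/b, Mid/q/S/a, Mid/t/N/c, Mid/t/N/b, Mid/t/N/a, Mid/t/E/c, Mid/t/E/b, Mid/t/E/a, Mid/t/S/c, Mid/t/S/b, Mid/t/S/a} → row (5,6) (5,6)
That's 11 distinct rows out of 36 strategies.

11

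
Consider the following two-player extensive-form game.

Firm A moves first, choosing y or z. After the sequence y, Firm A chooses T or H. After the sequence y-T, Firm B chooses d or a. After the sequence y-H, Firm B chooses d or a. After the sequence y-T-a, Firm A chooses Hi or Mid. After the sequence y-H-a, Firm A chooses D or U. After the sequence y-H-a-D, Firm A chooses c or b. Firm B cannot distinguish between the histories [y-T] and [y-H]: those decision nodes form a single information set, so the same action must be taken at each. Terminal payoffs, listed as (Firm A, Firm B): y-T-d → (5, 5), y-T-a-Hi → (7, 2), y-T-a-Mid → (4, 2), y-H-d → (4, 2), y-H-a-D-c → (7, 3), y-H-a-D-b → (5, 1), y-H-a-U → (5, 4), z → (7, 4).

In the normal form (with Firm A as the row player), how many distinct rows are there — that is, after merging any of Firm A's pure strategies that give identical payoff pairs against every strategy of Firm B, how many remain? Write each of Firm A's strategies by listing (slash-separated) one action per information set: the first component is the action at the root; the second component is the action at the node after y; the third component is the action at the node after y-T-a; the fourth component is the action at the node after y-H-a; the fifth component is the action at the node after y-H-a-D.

Firm A has 32 pure strategies: y/T/Hi/D/c, y/T/Hi/D/b, y/T/Hi/U/c, y/T/Hi/U/b, y/T/Mid/D/c, y/T/Mid/D/b, y/T/Mid/U/c, y/T/Mid/U/b, y/H/Hi/D/c, y/H/Hi/D/b, y/H/Hi/U/c, y/H/Hi/U/b, y/H/Mid/D/c, y/H/Mid/D/b, y/H/Mid/U/c, y/H/Mid/U/b, z/T/Hi/D/c, z/T/Hi/D/b, z/T/Hi/U/c, z/T/Hi/U/b, z/T/Mid/D/c, z/T/Mid/D/b, z/T/Mid/U/c, z/T/Mid/U/b, z/H/Hi/D/c, z/H/Hi/D/b, z/H/Hi/U/c, z/H/Hi/U/b, z/H/Mid/D/c, z/H/Mid/D/b, z/H/Mid/U/c, z/H/Mid/U/b. Columns: d, a.
{y/T/Hi/D/c, y/T/Hi/D/b, y/T/Hi/U/c, y/T/Hi/U/b} → row (5,5) (7,2)
{y/T/Mid/D/c, y/T/Mid/D/b, y/T/Mid/U/c, y/T/Mid/U/b} → row (5,5) (4,2)
{y/H/Hi/D/c, y/H/Mid/D/c} → row (4,2) (7,3)
{y/H/Hi/D/b, y/H/Mid/D/b} → row (4,2) (5,1)
{y/H/Hi/U/c, y/H/Hi/U/b, y/H/Mid/U/c, y/H/Mid/U/b} → row (4,2) (5,4)
{z/T/Hi/D/c, z/T/Hi/D/b, z/T/Hi/U/c, z/T/Hi/U/b, z/T/Mid/D/c, z/T/Mid/D/b, z/T/Mid/U/c, z/T/Mid/U/b, z/H/Hi/D/c, z/H/Hi/D/b, z/H/Hi/U/c, z/H/Hi/U/b, z/H/Mid/D/c, z/H/Mid/D/b, z/H/Mid/U/c, z/H/Mid/U/b} → row (7,4) (7,4)
That's 6 distinct rows out of 32 strategies.

6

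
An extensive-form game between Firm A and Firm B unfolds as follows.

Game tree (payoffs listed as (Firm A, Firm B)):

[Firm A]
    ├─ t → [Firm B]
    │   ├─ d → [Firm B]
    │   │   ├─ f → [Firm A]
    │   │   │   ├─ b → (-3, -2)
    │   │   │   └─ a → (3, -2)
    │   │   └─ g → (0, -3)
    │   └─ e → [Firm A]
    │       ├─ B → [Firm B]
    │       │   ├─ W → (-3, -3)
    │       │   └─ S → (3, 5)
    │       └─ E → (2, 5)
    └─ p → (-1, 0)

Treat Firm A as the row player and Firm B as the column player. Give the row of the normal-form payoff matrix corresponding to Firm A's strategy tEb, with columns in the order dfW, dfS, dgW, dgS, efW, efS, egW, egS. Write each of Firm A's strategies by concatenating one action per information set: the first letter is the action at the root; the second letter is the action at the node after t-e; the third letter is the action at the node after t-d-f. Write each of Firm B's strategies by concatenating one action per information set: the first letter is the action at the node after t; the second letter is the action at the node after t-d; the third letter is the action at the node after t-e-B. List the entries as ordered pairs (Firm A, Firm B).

vs dfW: Firm A plays t → Firm B plays d at [t] → Firm B plays f at [t-d] → Firm A plays b at [t-d-f] → (-3, -2)
vs dfS: Firm A plays t → Firm B plays d at [t] → Firm B plays f at [t-d] → Firm A plays b at [t-d-f] → (-3, -2)
vs dgW: Firm A plays t → Firm B plays d at [t] → Firm B plays g at [t-d] → (0, -3)
vs dgS: Firm A plays t → Firm B plays d at [t] → Firm B plays g at [t-d] → (0, -3)
vs efW: Firm A plays t → Firm B plays e at [t] → Firm A plays E at [t-e] → (2, 5)
vs efS: Firm A plays t → Firm B plays e at [t] → Firm A plays E at [t-e] → (2, 5)
vs egW: Firm A plays t → Firm B plays e at [t] → Firm A plays E at [t-e] → (2, 5)
vs egS: Firm A plays t → Firm B plays e at [t] → Firm A plays E at [t-e] → (2, 5)

(-3,-2) (-3,-2) (0,-3) (0,-3) (2,5) (2,5) (2,5) (2,5)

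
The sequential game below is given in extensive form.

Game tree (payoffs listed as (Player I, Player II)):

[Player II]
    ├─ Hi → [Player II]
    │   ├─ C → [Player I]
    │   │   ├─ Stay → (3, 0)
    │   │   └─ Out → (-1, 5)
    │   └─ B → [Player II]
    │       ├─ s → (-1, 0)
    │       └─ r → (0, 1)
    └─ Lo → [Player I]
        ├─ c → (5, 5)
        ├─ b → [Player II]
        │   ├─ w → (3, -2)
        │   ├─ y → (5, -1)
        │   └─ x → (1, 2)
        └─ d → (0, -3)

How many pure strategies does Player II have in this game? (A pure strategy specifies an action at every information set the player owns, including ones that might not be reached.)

24

Player II owns the root with actions {Hi, Lo} — two choices.
Player II owns the node after Hi with actions {C, B} — two choices.
Player II owns the node after Hi-B with actions {s, r} — two choices.
Player II owns the node after Lo-b with actions {w, y, x} — three choices.
A pure strategy fixes one action at each information set independently, so the count is the product 2 × 2 × 2 × 3 = 24.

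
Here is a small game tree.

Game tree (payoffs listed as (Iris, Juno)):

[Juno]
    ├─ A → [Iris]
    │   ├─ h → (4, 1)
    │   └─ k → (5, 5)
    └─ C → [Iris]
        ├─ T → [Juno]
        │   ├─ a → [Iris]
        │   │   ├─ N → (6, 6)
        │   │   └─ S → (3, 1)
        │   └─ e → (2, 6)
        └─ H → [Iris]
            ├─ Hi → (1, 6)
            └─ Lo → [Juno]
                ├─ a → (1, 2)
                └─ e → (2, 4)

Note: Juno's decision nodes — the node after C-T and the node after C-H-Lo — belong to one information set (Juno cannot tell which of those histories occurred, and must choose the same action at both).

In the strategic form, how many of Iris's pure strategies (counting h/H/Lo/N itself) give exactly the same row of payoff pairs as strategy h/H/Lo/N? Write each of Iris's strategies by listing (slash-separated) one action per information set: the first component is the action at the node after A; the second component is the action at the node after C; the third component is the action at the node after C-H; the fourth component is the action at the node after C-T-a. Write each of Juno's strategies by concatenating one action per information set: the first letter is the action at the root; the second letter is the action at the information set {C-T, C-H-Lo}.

2

Row for h/H/Lo/N (columns Aa, Ae, Ca, Ce): (4,1) (4,1) (1,2) (2,4).
Under h/H/Lo/N, Iris's choice at the node after C-T-a can never be reached regardless of what Juno does, so varying those choices leaves every outcome unchanged.
Holding the reachable choices fixed and varying the unreachable one freely already gives 2 equivalent strategies.
No other strategy reproduces this row, so those 2 are the full class: h/H/Lo/N, h/H/Lo/S.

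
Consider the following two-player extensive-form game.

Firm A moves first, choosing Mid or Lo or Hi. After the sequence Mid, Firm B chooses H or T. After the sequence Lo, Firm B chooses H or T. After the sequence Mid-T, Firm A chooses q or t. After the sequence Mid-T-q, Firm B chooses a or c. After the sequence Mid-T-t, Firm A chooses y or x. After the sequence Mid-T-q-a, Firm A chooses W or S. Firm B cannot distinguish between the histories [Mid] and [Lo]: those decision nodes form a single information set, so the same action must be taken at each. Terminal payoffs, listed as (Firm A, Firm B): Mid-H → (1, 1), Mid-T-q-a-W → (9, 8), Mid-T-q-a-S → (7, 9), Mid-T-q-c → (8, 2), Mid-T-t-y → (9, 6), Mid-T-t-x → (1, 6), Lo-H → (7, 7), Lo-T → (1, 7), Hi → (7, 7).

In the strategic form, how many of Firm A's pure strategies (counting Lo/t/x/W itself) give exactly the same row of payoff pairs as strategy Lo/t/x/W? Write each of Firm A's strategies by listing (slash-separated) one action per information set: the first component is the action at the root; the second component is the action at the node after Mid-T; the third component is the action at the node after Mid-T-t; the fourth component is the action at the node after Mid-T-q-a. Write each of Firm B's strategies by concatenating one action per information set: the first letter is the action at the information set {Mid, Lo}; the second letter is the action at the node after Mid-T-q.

8

Row for Lo/t/x/W (columns Ha, Hc, Ta, Tc): (7,7) (7,7) (1,7) (1,7).
Under Lo/t/x/W, Firm A's choice at the node after Mid-T and at the node after Mid-T-t and at the node after Mid-T-q-a can never be reached regardless of what Firm B does, so varying those choices leaves every outcome unchanged.
Holding the reachable choices fixed and varying the unreachable ones freely already gives 2 × 2 × 2 = 8 equivalent strategies.
No other strategy reproduces this row, so those 8 are the full class: Lo/q/y/W, Lo/q/y/S, Lo/q/x/W, Lo/q/x/S, Lo/t/y/W, Lo/t/y/S, Lo/t/x/W, Lo/t/x/S.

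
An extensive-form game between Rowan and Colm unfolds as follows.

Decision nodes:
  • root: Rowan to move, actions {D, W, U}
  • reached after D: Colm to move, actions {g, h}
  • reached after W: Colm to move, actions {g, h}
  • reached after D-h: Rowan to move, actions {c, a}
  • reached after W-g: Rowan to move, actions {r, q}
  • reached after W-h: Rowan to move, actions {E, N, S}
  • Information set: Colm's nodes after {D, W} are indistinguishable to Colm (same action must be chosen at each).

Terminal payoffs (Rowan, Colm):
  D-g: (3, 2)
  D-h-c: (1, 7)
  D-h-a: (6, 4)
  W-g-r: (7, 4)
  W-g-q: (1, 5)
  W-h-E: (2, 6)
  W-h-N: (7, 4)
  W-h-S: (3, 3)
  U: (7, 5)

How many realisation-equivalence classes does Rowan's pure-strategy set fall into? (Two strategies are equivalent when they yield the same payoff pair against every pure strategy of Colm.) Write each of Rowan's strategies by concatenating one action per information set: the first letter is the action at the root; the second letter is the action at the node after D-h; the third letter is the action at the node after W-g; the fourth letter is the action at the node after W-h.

Rowan has 36 pure strategies: DcrE, DcrN, DcrS, DcqE, DcqN, DcqS, DarE, DarN, DarS, DaqE, DaqN, DaqS, WcrE, WcrN, WcrS, WcqE, WcqN, WcqS, WarE, WarN, WarS, WaqE, WaqN, WaqS, UcrE, UcrN, UcrS, UcqE, UcqN, UcqS, UarE, UarN, UarS, UaqE, UaqN, UaqS. Columns: g, h.
{DcrE, DcrN, DcrS, DcqE, DcqN, DcqS} → row (3,2) (1,7)
{DarE, DarN, DarS, DaqE, DaqN, DaqS} → row (3,2) (6,4)
{WcrE, WarE} → row (7,4) (2,6)
{WcrN, WarN} → row (7,4) (7,4)
{WcrS, WarS} → row (7,4) (3,3)
{WcqE, WaqE} → row (1,5) (2,6)
{WcqN, WaqN} → row (1,5) (7,4)
{WcqS, WaqS} → row (1,5) (3,3)
{UcrE, UcrN, UcrS, UcqE, UcqN, UcqS, UarE, UarN, UarS, UaqE, UaqN, UaqS} → row (7,5) (7,5)
That's 9 distinct rows out of 36 strategies.

9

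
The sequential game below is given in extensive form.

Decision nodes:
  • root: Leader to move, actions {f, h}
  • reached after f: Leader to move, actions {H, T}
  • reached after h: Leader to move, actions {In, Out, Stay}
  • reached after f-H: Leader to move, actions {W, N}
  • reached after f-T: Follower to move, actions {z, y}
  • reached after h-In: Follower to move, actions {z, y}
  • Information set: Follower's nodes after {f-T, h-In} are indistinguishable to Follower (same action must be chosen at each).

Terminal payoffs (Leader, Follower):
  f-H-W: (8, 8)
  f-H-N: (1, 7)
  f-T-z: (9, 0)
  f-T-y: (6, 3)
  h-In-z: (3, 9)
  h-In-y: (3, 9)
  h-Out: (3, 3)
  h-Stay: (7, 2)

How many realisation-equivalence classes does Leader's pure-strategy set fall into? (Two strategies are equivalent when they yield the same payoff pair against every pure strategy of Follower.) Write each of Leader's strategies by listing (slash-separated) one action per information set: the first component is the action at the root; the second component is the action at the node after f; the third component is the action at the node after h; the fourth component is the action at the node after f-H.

Leader has 24 pure strategies: f/H/In/W, f/H/In/N, f/H/Out/W, f/H/Out/N, f/H/Stay/W, f/H/Stay/N, f/T/In/W, f/T/In/N, f/T/Out/W, f/T/Out/N, f/T/Stay/W, f/T/Stay/N, h/H/In/W, h/H/In/N, h/H/Out/W, h/H/Out/N, h/H/Stay/W, h/H/Stay/N, h/T/In/W, h/T/In/N, h/T/Out/W, h/T/Out/N, h/T/Stay/W, h/T/Stay/N. Columns: z, y.
{f/H/In/W, f/H/Out/W, f/H/Stay/W} → row (8,8) (8,8)
{f/H/In/N, f/H/Out/N, f/H/Stay/N} → row (1,7) (1,7)
{f/T/In/W, f/T/In/N, f/T/Out/W, f/T/Out/N, f/T/Stay/W, f/T/Stay/N} → row (9,0) (6,3)
{h/H/In/W, h/H/In/N, h/T/In/W, h/T/In/N} → row (3,9) (3,9)
{h/H/Out/W, h/H/Out/N, h/T/Out/W, h/T/Out/N} → row (3,3) (3,3)
{h/H/Stay/W, h/H/Stay/N, h/T/Stay/W, h/T/Stay/N} → row (7,2) (7,2)
That's 6 distinct rows out of 24 strategies.

6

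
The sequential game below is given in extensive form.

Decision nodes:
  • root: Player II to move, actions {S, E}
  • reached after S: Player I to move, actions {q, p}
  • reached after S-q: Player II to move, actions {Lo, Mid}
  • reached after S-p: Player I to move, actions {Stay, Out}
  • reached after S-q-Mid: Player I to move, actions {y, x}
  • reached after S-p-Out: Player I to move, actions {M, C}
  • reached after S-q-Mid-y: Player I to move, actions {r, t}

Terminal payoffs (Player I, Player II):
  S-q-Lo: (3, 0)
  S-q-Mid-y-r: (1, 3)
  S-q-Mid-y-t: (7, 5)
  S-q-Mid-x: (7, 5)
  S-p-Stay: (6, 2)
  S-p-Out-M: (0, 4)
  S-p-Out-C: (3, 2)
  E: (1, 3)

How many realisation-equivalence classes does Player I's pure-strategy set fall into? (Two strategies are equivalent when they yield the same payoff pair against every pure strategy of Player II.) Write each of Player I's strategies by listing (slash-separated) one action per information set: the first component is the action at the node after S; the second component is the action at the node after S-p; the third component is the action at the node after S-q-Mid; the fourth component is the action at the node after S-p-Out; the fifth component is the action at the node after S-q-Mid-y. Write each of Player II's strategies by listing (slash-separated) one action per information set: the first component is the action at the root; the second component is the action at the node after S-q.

5

Player I has 32 pure strategies: q/Stay/y/M/r, q/Stay/y/M/t, q/Stay/y/C/r, q/Stay/y/C/t, q/Stay/x/M/r, q/Stay/x/M/t, q/Stay/x/C/r, q/Stay/x/C/t, q/Out/y/M/r, q/Out/y/M/t, q/Out/y/C/r, q/Out/y/C/t, q/Out/x/M/r, q/Out/x/M/t, q/Out/x/C/r, q/Out/x/C/t, p/Stay/y/M/r, p/Stay/y/M/t, p/Stay/y/C/r, p/Stay/y/C/t, p/Stay/x/M/r, p/Stay/x/M/t, p/Stay/x/C/r, p/Stay/x/C/t, p/Out/y/M/r, p/Out/y/M/t, p/Out/y/C/r, p/Out/y/C/t, p/Out/x/M/r, p/Out/x/M/t, p/Out/x/C/r, p/Out/x/C/t. Columns: S/Lo, S/Mid, E/Lo, E/Mid.
{q/Stay/y/M/r, q/Stay/y/C/r, q/Out/y/M/r, q/Out/y/C/r} → row (3,0) (1,3) (1,3) (1,3)
{q/Stay/y/M/t, q/Stay/y/C/t, q/Stay/x/M/r, q/Stay/x/M/t, q/Stay/x/C/r, q/Stay/x/C/t, q/Out/y/M/t, q/Out/y/C/t, q/Out/x/M/r, q/Out/x/M/t, q/Out/x/C/r, q/Out/x/C/t} → row (3,0) (7,5) (1,3) (1,3)
{p/Stay/y/M/r, p/Stay/y/M/t, p/Stay/y/C/r, p/Stay/y/C/t, p/Stay/x/M/r, p/Stay/x/M/t, p/Stay/x/C/r, p/Stay/x/C/t} → row (6,2) (6,2) (1,3) (1,3)
{p/Out/y/M/r, p/Out/y/M/t, p/Out/x/M/r, p/Out/x/M/t} → row (0,4) (0,4) (1,3) (1,3)
{p/Out/y/C/r, p/Out/y/C/t, p/Out/x/C/r, p/Out/x/C/t} → row (3,2) (3,2) (1,3) (1,3)
That's 5 distinct rows out of 32 strategies.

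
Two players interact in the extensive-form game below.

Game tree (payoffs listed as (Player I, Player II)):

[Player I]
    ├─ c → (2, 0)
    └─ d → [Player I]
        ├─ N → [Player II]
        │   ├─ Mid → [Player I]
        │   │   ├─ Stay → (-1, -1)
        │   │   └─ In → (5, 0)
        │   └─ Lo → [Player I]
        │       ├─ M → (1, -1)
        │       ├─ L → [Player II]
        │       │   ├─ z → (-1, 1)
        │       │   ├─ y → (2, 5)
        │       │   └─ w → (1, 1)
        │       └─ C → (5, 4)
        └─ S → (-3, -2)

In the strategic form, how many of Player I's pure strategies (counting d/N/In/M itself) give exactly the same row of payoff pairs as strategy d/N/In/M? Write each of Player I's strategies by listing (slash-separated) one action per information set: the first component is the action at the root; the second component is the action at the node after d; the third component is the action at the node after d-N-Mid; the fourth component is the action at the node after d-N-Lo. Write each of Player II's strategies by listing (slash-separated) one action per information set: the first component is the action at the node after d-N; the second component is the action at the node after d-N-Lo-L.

Row for d/N/In/M (columns Mid/z, Mid/y, Mid/w, Lo/z, Lo/y, Lo/w): (5,0) (5,0) (5,0) (1,-1) (1,-1) (1,-1).
Every one of Player I's information sets is on the play path for some reply by Player II when Player I follows d/N/In/M.
Changing the action at any of them therefore changes at least one column, so only d/N/In/M itself gives this row.

1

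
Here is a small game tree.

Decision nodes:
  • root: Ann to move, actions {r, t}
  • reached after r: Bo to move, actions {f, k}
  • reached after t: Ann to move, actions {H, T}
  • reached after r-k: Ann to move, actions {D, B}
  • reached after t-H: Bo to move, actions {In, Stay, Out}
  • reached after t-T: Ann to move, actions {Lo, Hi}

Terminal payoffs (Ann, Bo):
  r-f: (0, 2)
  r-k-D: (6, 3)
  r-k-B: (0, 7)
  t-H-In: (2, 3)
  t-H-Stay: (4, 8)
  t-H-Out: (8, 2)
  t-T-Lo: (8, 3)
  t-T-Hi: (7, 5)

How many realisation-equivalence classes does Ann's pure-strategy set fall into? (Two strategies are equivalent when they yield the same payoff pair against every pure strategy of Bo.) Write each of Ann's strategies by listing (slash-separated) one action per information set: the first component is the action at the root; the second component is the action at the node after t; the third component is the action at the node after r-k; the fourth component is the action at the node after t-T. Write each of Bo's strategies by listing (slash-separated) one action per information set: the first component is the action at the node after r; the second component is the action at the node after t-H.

Ann has 16 pure strategies: r/H/D/Lo, r/H/D/Hi, r/H/B/Lo, r/H/B/Hi, r/T/D/Lo, r/T/D/Hi, r/T/B/Lo, r/T/B/Hi, t/H/D/Lo, t/H/D/Hi, t/H/B/Lo, t/H/B/Hi, t/T/D/Lo, t/T/D/Hi, t/T/B/Lo, t/T/B/Hi. Columns: f/In, f/Stay, f/Out, k/In, k/Stay, k/Out.
{r/H/D/Lo, r/H/D/Hi, r/T/D/Lo, r/T/D/Hi} → row (0,2) (0,2) (0,2) (6,3) (6,3) (6,3)
{r/H/B/Lo, r/H/B/Hi, r/T/B/Lo, r/T/B/Hi} → row (0,2) (0,2) (0,2) (0,7) (0,7) (0,7)
{t/H/D/Lo, t/H/D/Hi, t/H/B/Lo, t/H/B/Hi} → row (2,3) (4,8) (8,2) (2,3) (4,8) (8,2)
{t/T/D/Lo, t/T/B/Lo} → row (8,3) (8,3) (8,3) (8,3) (8,3) (8,3)
{t/T/D/Hi, t/T/B/Hi} → row (7,5) (7,5) (7,5) (7,5) (7,5) (7,5)
That's 5 distinct rows out of 16 strategies.

5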